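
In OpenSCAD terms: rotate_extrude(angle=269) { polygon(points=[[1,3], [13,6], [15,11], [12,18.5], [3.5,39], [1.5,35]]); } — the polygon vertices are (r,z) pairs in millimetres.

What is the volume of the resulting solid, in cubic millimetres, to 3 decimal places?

Volume = 8955.296 mm³

Profile (r,z), 6 vertices: (1,3) (13,6) (15,11) (12,18.5) (3.5,39) (1.5,35)
edge 0: (1,3)→(13,6)  cross = 1·6 − 13·3 = -33.0000; (r_i+r_j)·cross = 14·-33.0000 = -462.0000
edge 1: (13,6)→(15,11)  cross = 13·11 − 15·6 = 53.0000; (r_i+r_j)·cross = 28·53.0000 = 1484.0000
edge 2: (15,11)→(12,18.5)  cross = 15·18.5 − 12·11 = 145.5000; (r_i+r_j)·cross = 27·145.5000 = 3928.5000
edge 3: (12,18.5)→(3.5,39)  cross = 12·39 − 3.5·18.5 = 403.2500; (r_i+r_j)·cross = 15.5·403.2500 = 6250.3750
edge 4: (3.5,39)→(1.5,35)  cross = 3.5·35 − 1.5·39 = 64.0000; (r_i+r_j)·cross = 5·64.0000 = 320.0000
edge 5: (1.5,35)→(1,3)  cross = 1.5·3 − 1·35 = -30.5000; (r_i+r_j)·cross = 2.5·-30.5000 = -76.2500
Σcross = 602.2500 → A = |Σcross|/2 = 301.1250 mm²
Σ(r_i+r_j)·cross = 11444.6250 → first moment M = |Σ|/6 = 1907.4375
R_c = M/A = 1907.4375/301.1250 = 6.3344 mm
θ = 269° = 4.694936 rad
V = θ·R_c·A = 4.694936·6.3344·301.1250 = 8955.296 mm³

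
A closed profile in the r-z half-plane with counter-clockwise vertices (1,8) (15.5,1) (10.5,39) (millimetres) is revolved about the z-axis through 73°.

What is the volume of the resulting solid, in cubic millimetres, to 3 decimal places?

Profile (r,z), 3 vertices: (1,8) (15.5,1) (10.5,39)
edge 0: (1,8)→(15.5,1)  cross = 1·1 − 15.5·8 = -123.0000; (r_i+r_j)·cross = 16.5·-123.0000 = -2029.5000
edge 1: (15.5,1)→(10.5,39)  cross = 15.5·39 − 10.5·1 = 594.0000; (r_i+r_j)·cross = 26·594.0000 = 15444.0000
edge 2: (10.5,39)→(1,8)  cross = 10.5·8 − 1·39 = 45.0000; (r_i+r_j)·cross = 11.5·45.0000 = 517.5000
Σcross = 516.0000 → A = |Σcross|/2 = 258.0000 mm²
Σ(r_i+r_j)·cross = 13932.0000 → first moment M = |Σ|/6 = 2322.0000
R_c = M/A = 2322.0000/258.0000 = 9.0000 mm
θ = 73° = 1.274090 rad
V = θ·R_c·A = 1.274090·9.0000·258.0000 = 2958.438 mm³

Volume = 2958.438 mm³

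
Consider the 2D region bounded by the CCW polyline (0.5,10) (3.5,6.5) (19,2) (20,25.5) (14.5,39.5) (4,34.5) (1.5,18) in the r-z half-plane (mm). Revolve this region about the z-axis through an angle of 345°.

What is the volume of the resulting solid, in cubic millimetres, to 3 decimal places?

Profile (r,z), 7 vertices: (0.5,10) (3.5,6.5) (19,2) (20,25.5) (14.5,39.5) (4,34.5) (1.5,18)
edge 0: (0.5,10)→(3.5,6.5)  cross = 0.5·6.5 − 3.5·10 = -31.7500; (r_i+r_j)·cross = 4·-31.7500 = -127.0000
edge 1: (3.5,6.5)→(19,2)  cross = 3.5·2 − 19·6.5 = -116.5000; (r_i+r_j)·cross = 22.5·-116.5000 = -2621.2500
edge 2: (19,2)→(20,25.5)  cross = 19·25.5 − 20·2 = 444.5000; (r_i+r_j)·cross = 39·444.5000 = 17335.5000
edge 3: (20,25.5)→(14.5,39.5)  cross = 20·39.5 − 14.5·25.5 = 420.2500; (r_i+r_j)·cross = 34.5·420.2500 = 14498.6250
edge 4: (14.5,39.5)→(4,34.5)  cross = 14.5·34.5 − 4·39.5 = 342.2500; (r_i+r_j)·cross = 18.5·342.2500 = 6331.6250
edge 5: (4,34.5)→(1.5,18)  cross = 4·18 − 1.5·34.5 = 20.2500; (r_i+r_j)·cross = 5.5·20.2500 = 111.3750
edge 6: (1.5,18)→(0.5,10)  cross = 1.5·10 − 0.5·18 = 6.0000; (r_i+r_j)·cross = 2·6.0000 = 12.0000
Σcross = 1085.0000 → A = |Σcross|/2 = 542.5000 mm²
Σ(r_i+r_j)·cross = 35540.8750 → first moment M = |Σ|/6 = 5923.4792
R_c = M/A = 5923.4792/542.5000 = 10.9189 mm
θ = 345° = 6.021386 rad
V = θ·R_c·A = 6.021386·10.9189·542.5000 = 35667.554 mm³

Volume = 35667.554 mm³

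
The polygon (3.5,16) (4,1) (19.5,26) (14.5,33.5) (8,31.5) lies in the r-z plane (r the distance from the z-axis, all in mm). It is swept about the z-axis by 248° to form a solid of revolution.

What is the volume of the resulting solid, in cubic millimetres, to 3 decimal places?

Volume = 11091.928 mm³

Profile (r,z), 5 vertices: (3.5,16) (4,1) (19.5,26) (14.5,33.5) (8,31.5)
edge 0: (3.5,16)→(4,1)  cross = 3.5·1 − 4·16 = -60.5000; (r_i+r_j)·cross = 7.5·-60.5000 = -453.7500
edge 1: (4,1)→(19.5,26)  cross = 4·26 − 19.5·1 = 84.5000; (r_i+r_j)·cross = 23.5·84.5000 = 1985.7500
edge 2: (19.5,26)→(14.5,33.5)  cross = 19.5·33.5 − 14.5·26 = 276.2500; (r_i+r_j)·cross = 34·276.2500 = 9392.5000
edge 3: (14.5,33.5)→(8,31.5)  cross = 14.5·31.5 − 8·33.5 = 188.7500; (r_i+r_j)·cross = 22.5·188.7500 = 4246.8750
edge 4: (8,31.5)→(3.5,16)  cross = 8·16 − 3.5·31.5 = 17.7500; (r_i+r_j)·cross = 11.5·17.7500 = 204.1250
Σcross = 506.7500 → A = |Σcross|/2 = 253.3750 mm²
Σ(r_i+r_j)·cross = 15375.5000 → first moment M = |Σ|/6 = 2562.5833
R_c = M/A = 2562.5833/253.3750 = 10.1138 mm
θ = 248° = 4.328417 rad
V = θ·R_c·A = 4.328417·10.1138·253.3750 = 11091.928 mm³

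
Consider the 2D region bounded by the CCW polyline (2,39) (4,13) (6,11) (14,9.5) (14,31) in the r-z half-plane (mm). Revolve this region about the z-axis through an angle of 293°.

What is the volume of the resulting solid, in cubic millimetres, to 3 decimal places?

Profile (r,z), 5 vertices: (2,39) (4,13) (6,11) (14,9.5) (14,31)
edge 0: (2,39)→(4,13)  cross = 2·13 − 4·39 = -130.0000; (r_i+r_j)·cross = 6·-130.0000 = -780.0000
edge 1: (4,13)→(6,11)  cross = 4·11 − 6·13 = -34.0000; (r_i+r_j)·cross = 10·-34.0000 = -340.0000
edge 2: (6,11)→(14,9.5)  cross = 6·9.5 − 14·11 = -97.0000; (r_i+r_j)·cross = 20·-97.0000 = -1940.0000
edge 3: (14,9.5)→(14,31)  cross = 14·31 − 14·9.5 = 301.0000; (r_i+r_j)·cross = 28·301.0000 = 8428.0000
edge 4: (14,31)→(2,39)  cross = 14·39 − 2·31 = 484.0000; (r_i+r_j)·cross = 16·484.0000 = 7744.0000
Σcross = 524.0000 → A = |Σcross|/2 = 262.0000 mm²
Σ(r_i+r_j)·cross = 13112.0000 → first moment M = |Σ|/6 = 2185.3333
R_c = M/A = 2185.3333/262.0000 = 8.3410 mm
θ = 293° = 5.113815 rad
V = θ·R_c·A = 5.113815·8.3410·262.0000 = 11175.390 mm³

Volume = 11175.390 mm³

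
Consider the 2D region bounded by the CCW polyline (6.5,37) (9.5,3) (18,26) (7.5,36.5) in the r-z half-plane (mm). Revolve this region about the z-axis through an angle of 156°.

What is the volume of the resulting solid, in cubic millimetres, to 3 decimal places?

Profile (r,z), 4 vertices: (6.5,37) (9.5,3) (18,26) (7.5,36.5)
edge 0: (6.5,37)→(9.5,3)  cross = 6.5·3 − 9.5·37 = -332.0000; (r_i+r_j)·cross = 16·-332.0000 = -5312.0000
edge 1: (9.5,3)→(18,26)  cross = 9.5·26 − 18·3 = 193.0000; (r_i+r_j)·cross = 27.5·193.0000 = 5307.5000
edge 2: (18,26)→(7.5,36.5)  cross = 18·36.5 − 7.5·26 = 462.0000; (r_i+r_j)·cross = 25.5·462.0000 = 11781.0000
edge 3: (7.5,36.5)→(6.5,37)  cross = 7.5·37 − 6.5·36.5 = 40.2500; (r_i+r_j)·cross = 14·40.2500 = 563.5000
Σcross = 363.2500 → A = |Σcross|/2 = 181.6250 mm²
Σ(r_i+r_j)·cross = 12340.0000 → first moment M = |Σ|/6 = 2056.6667
R_c = M/A = 2056.6667/181.6250 = 11.3237 mm
θ = 156° = 2.722714 rad
V = θ·R_c·A = 2.722714·11.3237·181.6250 = 5599.714 mm³

Volume = 5599.714 mm³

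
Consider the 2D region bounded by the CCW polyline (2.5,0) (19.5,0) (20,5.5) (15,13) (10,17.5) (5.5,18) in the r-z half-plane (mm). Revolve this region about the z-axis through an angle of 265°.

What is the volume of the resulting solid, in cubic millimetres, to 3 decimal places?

Profile (r,z), 6 vertices: (2.5,0) (19.5,0) (20,5.5) (15,13) (10,17.5) (5.5,18)
edge 0: (2.5,0)→(19.5,0)  cross = 2.5·0 − 19.5·0 = 0.0000; (r_i+r_j)·cross = 22·0.0000 = 0.0000
edge 1: (19.5,0)→(20,5.5)  cross = 19.5·5.5 − 20·0 = 107.2500; (r_i+r_j)·cross = 39.5·107.2500 = 4236.3750
edge 2: (20,5.5)→(15,13)  cross = 20·13 − 15·5.5 = 177.5000; (r_i+r_j)·cross = 35·177.5000 = 6212.5000
edge 3: (15,13)→(10,17.5)  cross = 15·17.5 − 10·13 = 132.5000; (r_i+r_j)·cross = 25·132.5000 = 3312.5000
edge 4: (10,17.5)→(5.5,18)  cross = 10·18 − 5.5·17.5 = 83.7500; (r_i+r_j)·cross = 15.5·83.7500 = 1298.1250
edge 5: (5.5,18)→(2.5,0)  cross = 5.5·0 − 2.5·18 = -45.0000; (r_i+r_j)·cross = 8·-45.0000 = -360.0000
Σcross = 456.0000 → A = |Σcross|/2 = 228.0000 mm²
Σ(r_i+r_j)·cross = 14699.5000 → first moment M = |Σ|/6 = 2449.9167
R_c = M/A = 2449.9167/228.0000 = 10.7452 mm
θ = 265° = 4.625123 rad
V = θ·R_c·A = 4.625123·10.7452·228.0000 = 11331.165 mm³

Volume = 11331.165 mm³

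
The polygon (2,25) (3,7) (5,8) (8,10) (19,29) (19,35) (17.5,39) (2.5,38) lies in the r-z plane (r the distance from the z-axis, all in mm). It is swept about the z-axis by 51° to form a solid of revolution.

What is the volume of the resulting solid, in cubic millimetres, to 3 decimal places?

Profile (r,z), 8 vertices: (2,25) (3,7) (5,8) (8,10) (19,29) (19,35) (17.5,39) (2.5,38)
edge 0: (2,25)→(3,7)  cross = 2·7 − 3·25 = -61.0000; (r_i+r_j)·cross = 5·-61.0000 = -305.0000
edge 1: (3,7)→(5,8)  cross = 3·8 − 5·7 = -11.0000; (r_i+r_j)·cross = 8·-11.0000 = -88.0000
edge 2: (5,8)→(8,10)  cross = 5·10 − 8·8 = -14.0000; (r_i+r_j)·cross = 13·-14.0000 = -182.0000
edge 3: (8,10)→(19,29)  cross = 8·29 − 19·10 = 42.0000; (r_i+r_j)·cross = 27·42.0000 = 1134.0000
edge 4: (19,29)→(19,35)  cross = 19·35 − 19·29 = 114.0000; (r_i+r_j)·cross = 38·114.0000 = 4332.0000
edge 5: (19,35)→(17.5,39)  cross = 19·39 − 17.5·35 = 128.5000; (r_i+r_j)·cross = 36.5·128.5000 = 4690.2500
edge 6: (17.5,39)→(2.5,38)  cross = 17.5·38 − 2.5·39 = 567.5000; (r_i+r_j)·cross = 20·567.5000 = 11350.0000
edge 7: (2.5,38)→(2,25)  cross = 2.5·25 − 2·38 = -13.5000; (r_i+r_j)·cross = 4.5·-13.5000 = -60.7500
Σcross = 752.5000 → A = |Σcross|/2 = 376.2500 mm²
Σ(r_i+r_j)·cross = 20870.5000 → first moment M = |Σ|/6 = 3478.4167
R_c = M/A = 3478.4167/376.2500 = 9.2450 mm
θ = 51° = 0.890118 rad
V = θ·R_c·A = 0.890118·9.2450·376.2500 = 3096.201 mm³

Volume = 3096.201 mm³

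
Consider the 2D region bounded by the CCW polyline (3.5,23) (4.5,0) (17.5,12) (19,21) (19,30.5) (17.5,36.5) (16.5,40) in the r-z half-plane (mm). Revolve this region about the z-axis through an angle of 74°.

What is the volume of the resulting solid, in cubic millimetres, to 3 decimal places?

Volume = 5651.607 mm³

Profile (r,z), 7 vertices: (3.5,23) (4.5,0) (17.5,12) (19,21) (19,30.5) (17.5,36.5) (16.5,40)
edge 0: (3.5,23)→(4.5,0)  cross = 3.5·0 − 4.5·23 = -103.5000; (r_i+r_j)·cross = 8·-103.5000 = -828.0000
edge 1: (4.5,0)→(17.5,12)  cross = 4.5·12 − 17.5·0 = 54.0000; (r_i+r_j)·cross = 22·54.0000 = 1188.0000
edge 2: (17.5,12)→(19,21)  cross = 17.5·21 − 19·12 = 139.5000; (r_i+r_j)·cross = 36.5·139.5000 = 5091.7500
edge 3: (19,21)→(19,30.5)  cross = 19·30.5 − 19·21 = 180.5000; (r_i+r_j)·cross = 38·180.5000 = 6859.0000
edge 4: (19,30.5)→(17.5,36.5)  cross = 19·36.5 − 17.5·30.5 = 159.7500; (r_i+r_j)·cross = 36.5·159.7500 = 5830.8750
edge 5: (17.5,36.5)→(16.5,40)  cross = 17.5·40 − 16.5·36.5 = 97.7500; (r_i+r_j)·cross = 34·97.7500 = 3323.5000
edge 6: (16.5,40)→(3.5,23)  cross = 16.5·23 − 3.5·40 = 239.5000; (r_i+r_j)·cross = 20·239.5000 = 4790.0000
Σcross = 767.5000 → A = |Σcross|/2 = 383.7500 mm²
Σ(r_i+r_j)·cross = 26255.1250 → first moment M = |Σ|/6 = 4375.8542
R_c = M/A = 4375.8542/383.7500 = 11.4029 mm
θ = 74° = 1.291544 rad
V = θ·R_c·A = 1.291544·11.4029·383.7500 = 5651.607 mm³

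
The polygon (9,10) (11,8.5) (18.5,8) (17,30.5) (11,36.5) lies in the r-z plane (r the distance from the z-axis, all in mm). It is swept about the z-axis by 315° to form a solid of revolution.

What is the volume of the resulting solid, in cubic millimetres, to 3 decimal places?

Volume = 14752.396 mm³

Profile (r,z), 5 vertices: (9,10) (11,8.5) (18.5,8) (17,30.5) (11,36.5)
edge 0: (9,10)→(11,8.5)  cross = 9·8.5 − 11·10 = -33.5000; (r_i+r_j)·cross = 20·-33.5000 = -670.0000
edge 1: (11,8.5)→(18.5,8)  cross = 11·8 − 18.5·8.5 = -69.2500; (r_i+r_j)·cross = 29.5·-69.2500 = -2042.8750
edge 2: (18.5,8)→(17,30.5)  cross = 18.5·30.5 − 17·8 = 428.2500; (r_i+r_j)·cross = 35.5·428.2500 = 15202.8750
edge 3: (17,30.5)→(11,36.5)  cross = 17·36.5 − 11·30.5 = 285.0000; (r_i+r_j)·cross = 28·285.0000 = 7980.0000
edge 4: (11,36.5)→(9,10)  cross = 11·10 − 9·36.5 = -218.5000; (r_i+r_j)·cross = 20·-218.5000 = -4370.0000
Σcross = 392.0000 → A = |Σcross|/2 = 196.0000 mm²
Σ(r_i+r_j)·cross = 16100.0000 → first moment M = |Σ|/6 = 2683.3333
R_c = M/A = 2683.3333/196.0000 = 13.6905 mm
θ = 315° = 5.497787 rad
V = θ·R_c·A = 5.497787·13.6905·196.0000 = 14752.396 mm³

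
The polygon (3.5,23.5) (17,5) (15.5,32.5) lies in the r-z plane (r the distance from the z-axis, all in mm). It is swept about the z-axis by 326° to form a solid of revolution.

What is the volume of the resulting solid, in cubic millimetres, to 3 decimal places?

Volume = 11726.623 mm³

Profile (r,z), 3 vertices: (3.5,23.5) (17,5) (15.5,32.5)
edge 0: (3.5,23.5)→(17,5)  cross = 3.5·5 − 17·23.5 = -382.0000; (r_i+r_j)·cross = 20.5·-382.0000 = -7831.0000
edge 1: (17,5)→(15.5,32.5)  cross = 17·32.5 − 15.5·5 = 475.0000; (r_i+r_j)·cross = 32.5·475.0000 = 15437.5000
edge 2: (15.5,32.5)→(3.5,23.5)  cross = 15.5·23.5 − 3.5·32.5 = 250.5000; (r_i+r_j)·cross = 19·250.5000 = 4759.5000
Σcross = 343.5000 → A = |Σcross|/2 = 171.7500 mm²
Σ(r_i+r_j)·cross = 12366.0000 → first moment M = |Σ|/6 = 2061.0000
R_c = M/A = 2061.0000/171.7500 = 12.0000 mm
θ = 326° = 5.689773 rad
V = θ·R_c·A = 5.689773·12.0000·171.7500 = 11726.623 mm³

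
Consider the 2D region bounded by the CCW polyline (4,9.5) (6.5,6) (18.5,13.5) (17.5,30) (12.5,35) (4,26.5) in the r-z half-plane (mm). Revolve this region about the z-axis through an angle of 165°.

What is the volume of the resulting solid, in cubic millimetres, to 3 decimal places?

Volume = 9711.623 mm³

Profile (r,z), 6 vertices: (4,9.5) (6.5,6) (18.5,13.5) (17.5,30) (12.5,35) (4,26.5)
edge 0: (4,9.5)→(6.5,6)  cross = 4·6 − 6.5·9.5 = -37.7500; (r_i+r_j)·cross = 10.5·-37.7500 = -396.3750
edge 1: (6.5,6)→(18.5,13.5)  cross = 6.5·13.5 − 18.5·6 = -23.2500; (r_i+r_j)·cross = 25·-23.2500 = -581.2500
edge 2: (18.5,13.5)→(17.5,30)  cross = 18.5·30 − 17.5·13.5 = 318.7500; (r_i+r_j)·cross = 36·318.7500 = 11475.0000
edge 3: (17.5,30)→(12.5,35)  cross = 17.5·35 − 12.5·30 = 237.5000; (r_i+r_j)·cross = 30·237.5000 = 7125.0000
edge 4: (12.5,35)→(4,26.5)  cross = 12.5·26.5 − 4·35 = 191.2500; (r_i+r_j)·cross = 16.5·191.2500 = 3155.6250
edge 5: (4,26.5)→(4,9.5)  cross = 4·9.5 − 4·26.5 = -68.0000; (r_i+r_j)·cross = 8·-68.0000 = -544.0000
Σcross = 618.5000 → A = |Σcross|/2 = 309.2500 mm²
Σ(r_i+r_j)·cross = 20234.0000 → first moment M = |Σ|/6 = 3372.3333
R_c = M/A = 3372.3333/309.2500 = 10.9049 mm
θ = 165° = 2.879793 rad
V = θ·R_c·A = 2.879793·10.9049·309.2500 = 9711.623 mm³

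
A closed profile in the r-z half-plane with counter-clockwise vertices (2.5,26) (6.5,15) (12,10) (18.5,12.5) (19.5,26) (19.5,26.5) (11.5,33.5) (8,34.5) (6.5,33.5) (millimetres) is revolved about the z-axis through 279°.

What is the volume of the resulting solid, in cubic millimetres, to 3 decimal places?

Profile (r,z), 9 vertices: (2.5,26) (6.5,15) (12,10) (18.5,12.5) (19.5,26) (19.5,26.5) (11.5,33.5) (8,34.5) (6.5,33.5)
edge 0: (2.5,26)→(6.5,15)  cross = 2.5·15 − 6.5·26 = -131.5000; (r_i+r_j)·cross = 9·-131.5000 = -1183.5000
edge 1: (6.5,15)→(12,10)  cross = 6.5·10 − 12·15 = -115.0000; (r_i+r_j)·cross = 18.5·-115.0000 = -2127.5000
edge 2: (12,10)→(18.5,12.5)  cross = 12·12.5 − 18.5·10 = -35.0000; (r_i+r_j)·cross = 30.5·-35.0000 = -1067.5000
edge 3: (18.5,12.5)→(19.5,26)  cross = 18.5·26 − 19.5·12.5 = 237.2500; (r_i+r_j)·cross = 38·237.2500 = 9015.5000
edge 4: (19.5,26)→(19.5,26.5)  cross = 19.5·26.5 − 19.5·26 = 9.7500; (r_i+r_j)·cross = 39·9.7500 = 380.2500
edge 5: (19.5,26.5)→(11.5,33.5)  cross = 19.5·33.5 − 11.5·26.5 = 348.5000; (r_i+r_j)·cross = 31·348.5000 = 10803.5000
edge 6: (11.5,33.5)→(8,34.5)  cross = 11.5·34.5 − 8·33.5 = 128.7500; (r_i+r_j)·cross = 19.5·128.7500 = 2510.6250
edge 7: (8,34.5)→(6.5,33.5)  cross = 8·33.5 − 6.5·34.5 = 43.7500; (r_i+r_j)·cross = 14.5·43.7500 = 634.3750
edge 8: (6.5,33.5)→(2.5,26)  cross = 6.5·26 − 2.5·33.5 = 85.2500; (r_i+r_j)·cross = 9·85.2500 = 767.2500
Σcross = 571.7500 → A = |Σcross|/2 = 285.8750 mm²
Σ(r_i+r_j)·cross = 19733.0000 → first moment M = |Σ|/6 = 3288.8333
R_c = M/A = 3288.8333/285.8750 = 11.5044 mm
θ = 279° = 4.869469 rad
V = θ·R_c·A = 4.869469·11.5044·285.8750 = 16014.871 mm³

Volume = 16014.871 mm³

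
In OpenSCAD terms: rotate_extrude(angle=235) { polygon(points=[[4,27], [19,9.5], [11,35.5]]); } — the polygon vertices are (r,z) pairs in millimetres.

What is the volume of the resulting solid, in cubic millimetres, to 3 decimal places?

Profile (r,z), 3 vertices: (4,27) (19,9.5) (11,35.5)
edge 0: (4,27)→(19,9.5)  cross = 4·9.5 − 19·27 = -475.0000; (r_i+r_j)·cross = 23·-475.0000 = -10925.0000
edge 1: (19,9.5)→(11,35.5)  cross = 19·35.5 − 11·9.5 = 570.0000; (r_i+r_j)·cross = 30·570.0000 = 17100.0000
edge 2: (11,35.5)→(4,27)  cross = 11·27 − 4·35.5 = 155.0000; (r_i+r_j)·cross = 15·155.0000 = 2325.0000
Σcross = 250.0000 → A = |Σcross|/2 = 125.0000 mm²
Σ(r_i+r_j)·cross = 8500.0000 → first moment M = |Σ|/6 = 1416.6667
R_c = M/A = 1416.6667/125.0000 = 11.3333 mm
θ = 235° = 4.101524 rad
V = θ·R_c·A = 4.101524·11.3333·125.0000 = 5810.492 mm³

Volume = 5810.492 mm³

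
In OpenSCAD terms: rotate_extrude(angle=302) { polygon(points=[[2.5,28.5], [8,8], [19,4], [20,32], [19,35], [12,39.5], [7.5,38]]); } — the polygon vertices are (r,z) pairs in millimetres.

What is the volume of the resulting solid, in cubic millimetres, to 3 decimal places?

Profile (r,z), 7 vertices: (2.5,28.5) (8,8) (19,4) (20,32) (19,35) (12,39.5) (7.5,38)
edge 0: (2.5,28.5)→(8,8)  cross = 2.5·8 − 8·28.5 = -208.0000; (r_i+r_j)·cross = 10.5·-208.0000 = -2184.0000
edge 1: (8,8)→(19,4)  cross = 8·4 − 19·8 = -120.0000; (r_i+r_j)·cross = 27·-120.0000 = -3240.0000
edge 2: (19,4)→(20,32)  cross = 19·32 − 20·4 = 528.0000; (r_i+r_j)·cross = 39·528.0000 = 20592.0000
edge 3: (20,32)→(19,35)  cross = 20·35 − 19·32 = 92.0000; (r_i+r_j)·cross = 39·92.0000 = 3588.0000
edge 4: (19,35)→(12,39.5)  cross = 19·39.5 − 12·35 = 330.5000; (r_i+r_j)·cross = 31·330.5000 = 10245.5000
edge 5: (12,39.5)→(7.5,38)  cross = 12·38 − 7.5·39.5 = 159.7500; (r_i+r_j)·cross = 19.5·159.7500 = 3115.1250
edge 6: (7.5,38)→(2.5,28.5)  cross = 7.5·28.5 − 2.5·38 = 118.7500; (r_i+r_j)·cross = 10·118.7500 = 1187.5000
Σcross = 901.0000 → A = |Σcross|/2 = 450.5000 mm²
Σ(r_i+r_j)·cross = 33304.1250 → first moment M = |Σ|/6 = 5550.6875
R_c = M/A = 5550.6875/450.5000 = 12.3212 mm
θ = 302° = 5.270894 rad
V = θ·R_c·A = 5.270894·12.3212·450.5000 = 29257.087 mm³

Volume = 29257.087 mm³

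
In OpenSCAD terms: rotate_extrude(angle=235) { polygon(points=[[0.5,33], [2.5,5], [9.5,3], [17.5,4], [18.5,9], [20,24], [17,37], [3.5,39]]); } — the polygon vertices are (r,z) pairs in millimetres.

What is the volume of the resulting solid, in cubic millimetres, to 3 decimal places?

Profile (r,z), 8 vertices: (0.5,33) (2.5,5) (9.5,3) (17.5,4) (18.5,9) (20,24) (17,37) (3.5,39)
edge 0: (0.5,33)→(2.5,5)  cross = 0.5·5 − 2.5·33 = -80.0000; (r_i+r_j)·cross = 3·-80.0000 = -240.0000
edge 1: (2.5,5)→(9.5,3)  cross = 2.5·3 − 9.5·5 = -40.0000; (r_i+r_j)·cross = 12·-40.0000 = -480.0000
edge 2: (9.5,3)→(17.5,4)  cross = 9.5·4 − 17.5·3 = -14.5000; (r_i+r_j)·cross = 27·-14.5000 = -391.5000
edge 3: (17.5,4)→(18.5,9)  cross = 17.5·9 − 18.5·4 = 83.5000; (r_i+r_j)·cross = 36·83.5000 = 3006.0000
edge 4: (18.5,9)→(20,24)  cross = 18.5·24 − 20·9 = 264.0000; (r_i+r_j)·cross = 38.5·264.0000 = 10164.0000
edge 5: (20,24)→(17,37)  cross = 20·37 − 17·24 = 332.0000; (r_i+r_j)·cross = 37·332.0000 = 12284.0000
edge 6: (17,37)→(3.5,39)  cross = 17·39 − 3.5·37 = 533.5000; (r_i+r_j)·cross = 20.5·533.5000 = 10936.7500
edge 7: (3.5,39)→(0.5,33)  cross = 3.5·33 − 0.5·39 = 96.0000; (r_i+r_j)·cross = 4·96.0000 = 384.0000
Σcross = 1174.5000 → A = |Σcross|/2 = 587.2500 mm²
Σ(r_i+r_j)·cross = 35663.2500 → first moment M = |Σ|/6 = 5943.8750
R_c = M/A = 5943.8750/587.2500 = 10.1215 mm
θ = 235° = 4.101524 rad
V = θ·R_c·A = 4.101524·10.1215·587.2500 = 24378.944 mm³

Volume = 24378.944 mm³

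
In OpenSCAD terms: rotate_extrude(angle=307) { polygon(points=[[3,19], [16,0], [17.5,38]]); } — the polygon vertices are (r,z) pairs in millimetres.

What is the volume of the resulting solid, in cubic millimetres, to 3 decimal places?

Profile (r,z), 3 vertices: (3,19) (16,0) (17.5,38)
edge 0: (3,19)→(16,0)  cross = 3·0 − 16·19 = -304.0000; (r_i+r_j)·cross = 19·-304.0000 = -5776.0000
edge 1: (16,0)→(17.5,38)  cross = 16·38 − 17.5·0 = 608.0000; (r_i+r_j)·cross = 33.5·608.0000 = 20368.0000
edge 2: (17.5,38)→(3,19)  cross = 17.5·19 − 3·38 = 218.5000; (r_i+r_j)·cross = 20.5·218.5000 = 4479.2500
Σcross = 522.5000 → A = |Σcross|/2 = 261.2500 mm²
Σ(r_i+r_j)·cross = 19071.2500 → first moment M = |Σ|/6 = 3178.5417
R_c = M/A = 3178.5417/261.2500 = 12.1667 mm
θ = 307° = 5.358161 rad
V = θ·R_c·A = 5.358161·12.1667·261.2500 = 17031.137 mm³

Volume = 17031.137 mm³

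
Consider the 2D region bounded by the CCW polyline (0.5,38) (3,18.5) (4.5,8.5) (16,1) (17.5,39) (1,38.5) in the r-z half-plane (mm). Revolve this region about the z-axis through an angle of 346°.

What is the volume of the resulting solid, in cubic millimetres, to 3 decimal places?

Profile (r,z), 6 vertices: (0.5,38) (3,18.5) (4.5,8.5) (16,1) (17.5,39) (1,38.5)
edge 0: (0.5,38)→(3,18.5)  cross = 0.5·18.5 − 3·38 = -104.7500; (r_i+r_j)·cross = 3.5·-104.7500 = -366.6250
edge 1: (3,18.5)→(4.5,8.5)  cross = 3·8.5 − 4.5·18.5 = -57.7500; (r_i+r_j)·cross = 7.5·-57.7500 = -433.1250
edge 2: (4.5,8.5)→(16,1)  cross = 4.5·1 − 16·8.5 = -131.5000; (r_i+r_j)·cross = 20.5·-131.5000 = -2695.7500
edge 3: (16,1)→(17.5,39)  cross = 16·39 − 17.5·1 = 606.5000; (r_i+r_j)·cross = 33.5·606.5000 = 20317.7500
edge 4: (17.5,39)→(1,38.5)  cross = 17.5·38.5 − 1·39 = 634.7500; (r_i+r_j)·cross = 18.5·634.7500 = 11742.8750
edge 5: (1,38.5)→(0.5,38)  cross = 1·38 − 0.5·38.5 = 18.7500; (r_i+r_j)·cross = 1.5·18.7500 = 28.1250
Σcross = 966.0000 → A = |Σcross|/2 = 483.0000 mm²
Σ(r_i+r_j)·cross = 28593.2500 → first moment M = |Σ|/6 = 4765.5417
R_c = M/A = 4765.5417/483.0000 = 9.8665 mm
θ = 346° = 6.038839 rad
V = θ·R_c·A = 6.038839·9.8665·483.0000 = 28778.340 mm³

Volume = 28778.340 mm³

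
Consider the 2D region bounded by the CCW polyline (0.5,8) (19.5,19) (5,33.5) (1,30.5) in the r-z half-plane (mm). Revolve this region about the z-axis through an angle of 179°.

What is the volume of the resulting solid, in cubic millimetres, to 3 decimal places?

Profile (r,z), 4 vertices: (0.5,8) (19.5,19) (5,33.5) (1,30.5)
edge 0: (0.5,8)→(19.5,19)  cross = 0.5·19 − 19.5·8 = -146.5000; (r_i+r_j)·cross = 20·-146.5000 = -2930.0000
edge 1: (19.5,19)→(5,33.5)  cross = 19.5·33.5 − 5·19 = 558.2500; (r_i+r_j)·cross = 24.5·558.2500 = 13677.1250
edge 2: (5,33.5)→(1,30.5)  cross = 5·30.5 − 1·33.5 = 119.0000; (r_i+r_j)·cross = 6·119.0000 = 714.0000
edge 3: (1,30.5)→(0.5,8)  cross = 1·8 − 0.5·30.5 = -7.2500; (r_i+r_j)·cross = 1.5·-7.2500 = -10.8750
Σcross = 523.5000 → A = |Σcross|/2 = 261.7500 mm²
Σ(r_i+r_j)·cross = 11450.2500 → first moment M = |Σ|/6 = 1908.3750
R_c = M/A = 1908.3750/261.7500 = 7.2908 mm
θ = 179° = 3.124139 rad
V = θ·R_c·A = 3.124139·7.2908·261.7500 = 5962.029 mm³

Volume = 5962.029 mm³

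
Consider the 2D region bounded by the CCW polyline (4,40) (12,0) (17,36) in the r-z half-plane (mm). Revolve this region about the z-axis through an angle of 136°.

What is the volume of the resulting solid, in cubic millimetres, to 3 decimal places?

Profile (r,z), 3 vertices: (4,40) (12,0) (17,36)
edge 0: (4,40)→(12,0)  cross = 4·0 − 12·40 = -480.0000; (r_i+r_j)·cross = 16·-480.0000 = -7680.0000
edge 1: (12,0)→(17,36)  cross = 12·36 − 17·0 = 432.0000; (r_i+r_j)·cross = 29·432.0000 = 12528.0000
edge 2: (17,36)→(4,40)  cross = 17·40 − 4·36 = 536.0000; (r_i+r_j)·cross = 21·536.0000 = 11256.0000
Σcross = 488.0000 → A = |Σcross|/2 = 244.0000 mm²
Σ(r_i+r_j)·cross = 16104.0000 → first moment M = |Σ|/6 = 2684.0000
R_c = M/A = 2684.0000/244.0000 = 11.0000 mm
θ = 136° = 2.373648 rad
V = θ·R_c·A = 2.373648·11.0000·244.0000 = 6370.871 mm³

Volume = 6370.871 mm³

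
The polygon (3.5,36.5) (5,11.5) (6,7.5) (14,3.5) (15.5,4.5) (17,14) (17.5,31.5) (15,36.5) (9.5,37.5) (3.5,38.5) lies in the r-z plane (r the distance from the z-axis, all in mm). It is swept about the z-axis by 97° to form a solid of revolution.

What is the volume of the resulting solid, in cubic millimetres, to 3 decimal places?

Profile (r,z), 10 vertices: (3.5,36.5) (5,11.5) (6,7.5) (14,3.5) (15.5,4.5) (17,14) (17.5,31.5) (15,36.5) (9.5,37.5) (3.5,38.5)
edge 0: (3.5,36.5)→(5,11.5)  cross = 3.5·11.5 − 5·36.5 = -142.2500; (r_i+r_j)·cross = 8.5·-142.2500 = -1209.1250
edge 1: (5,11.5)→(6,7.5)  cross = 5·7.5 − 6·11.5 = -31.5000; (r_i+r_j)·cross = 11·-31.5000 = -346.5000
edge 2: (6,7.5)→(14,3.5)  cross = 6·3.5 − 14·7.5 = -84.0000; (r_i+r_j)·cross = 20·-84.0000 = -1680.0000
edge 3: (14,3.5)→(15.5,4.5)  cross = 14·4.5 − 15.5·3.5 = 8.7500; (r_i+r_j)·cross = 29.5·8.7500 = 258.1250
edge 4: (15.5,4.5)→(17,14)  cross = 15.5·14 − 17·4.5 = 140.5000; (r_i+r_j)·cross = 32.5·140.5000 = 4566.2500
edge 5: (17,14)→(17.5,31.5)  cross = 17·31.5 − 17.5·14 = 290.5000; (r_i+r_j)·cross = 34.5·290.5000 = 10022.2500
edge 6: (17.5,31.5)→(15,36.5)  cross = 17.5·36.5 − 15·31.5 = 166.2500; (r_i+r_j)·cross = 32.5·166.2500 = 5403.1250
edge 7: (15,36.5)→(9.5,37.5)  cross = 15·37.5 − 9.5·36.5 = 215.7500; (r_i+r_j)·cross = 24.5·215.7500 = 5285.8750
edge 8: (9.5,37.5)→(3.5,38.5)  cross = 9.5·38.5 − 3.5·37.5 = 234.5000; (r_i+r_j)·cross = 13·234.5000 = 3048.5000
edge 9: (3.5,38.5)→(3.5,36.5)  cross = 3.5·36.5 − 3.5·38.5 = -7.0000; (r_i+r_j)·cross = 7·-7.0000 = -49.0000
Σcross = 791.5000 → A = |Σcross|/2 = 395.7500 mm²
Σ(r_i+r_j)·cross = 25299.5000 → first moment M = |Σ|/6 = 4216.5833
R_c = M/A = 4216.5833/395.7500 = 10.6547 mm
θ = 97° = 1.692969 rad
V = θ·R_c·A = 1.692969·10.6547·395.7500 = 7138.546 mm³

Volume = 7138.546 mm³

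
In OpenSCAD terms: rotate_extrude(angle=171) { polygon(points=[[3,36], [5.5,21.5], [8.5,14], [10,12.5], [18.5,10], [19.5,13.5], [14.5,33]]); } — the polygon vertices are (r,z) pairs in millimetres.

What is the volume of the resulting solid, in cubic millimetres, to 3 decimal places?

Profile (r,z), 7 vertices: (3,36) (5.5,21.5) (8.5,14) (10,12.5) (18.5,10) (19.5,13.5) (14.5,33)
edge 0: (3,36)→(5.5,21.5)  cross = 3·21.5 − 5.5·36 = -133.5000; (r_i+r_j)·cross = 8.5·-133.5000 = -1134.7500
edge 1: (5.5,21.5)→(8.5,14)  cross = 5.5·14 − 8.5·21.5 = -105.7500; (r_i+r_j)·cross = 14·-105.7500 = -1480.5000
edge 2: (8.5,14)→(10,12.5)  cross = 8.5·12.5 − 10·14 = -33.7500; (r_i+r_j)·cross = 18.5·-33.7500 = -624.3750
edge 3: (10,12.5)→(18.5,10)  cross = 10·10 − 18.5·12.5 = -131.2500; (r_i+r_j)·cross = 28.5·-131.2500 = -3740.6250
edge 4: (18.5,10)→(19.5,13.5)  cross = 18.5·13.5 − 19.5·10 = 54.7500; (r_i+r_j)·cross = 38·54.7500 = 2080.5000
edge 5: (19.5,13.5)→(14.5,33)  cross = 19.5·33 − 14.5·13.5 = 447.7500; (r_i+r_j)·cross = 34·447.7500 = 15223.5000
edge 6: (14.5,33)→(3,36)  cross = 14.5·36 − 3·33 = 423.0000; (r_i+r_j)·cross = 17.5·423.0000 = 7402.5000
Σcross = 521.2500 → A = |Σcross|/2 = 260.6250 mm²
Σ(r_i+r_j)·cross = 17726.2500 → first moment M = |Σ|/6 = 2954.3750
R_c = M/A = 2954.3750/260.6250 = 11.3357 mm
θ = 171° = 2.984513 rad
V = θ·R_c·A = 2.984513·11.3357·260.6250 = 8817.371 mm³

Volume = 8817.371 mm³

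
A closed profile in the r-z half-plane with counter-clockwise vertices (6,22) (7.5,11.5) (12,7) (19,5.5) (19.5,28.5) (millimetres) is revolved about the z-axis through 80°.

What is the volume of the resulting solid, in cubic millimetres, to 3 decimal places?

Profile (r,z), 5 vertices: (6,22) (7.5,11.5) (12,7) (19,5.5) (19.5,28.5)
edge 0: (6,22)→(7.5,11.5)  cross = 6·11.5 − 7.5·22 = -96.0000; (r_i+r_j)·cross = 13.5·-96.0000 = -1296.0000
edge 1: (7.5,11.5)→(12,7)  cross = 7.5·7 − 12·11.5 = -85.5000; (r_i+r_j)·cross = 19.5·-85.5000 = -1667.2500
edge 2: (12,7)→(19,5.5)  cross = 12·5.5 − 19·7 = -67.0000; (r_i+r_j)·cross = 31·-67.0000 = -2077.0000
edge 3: (19,5.5)→(19.5,28.5)  cross = 19·28.5 − 19.5·5.5 = 434.2500; (r_i+r_j)·cross = 38.5·434.2500 = 16718.6250
edge 4: (19.5,28.5)→(6,22)  cross = 19.5·22 − 6·28.5 = 258.0000; (r_i+r_j)·cross = 25.5·258.0000 = 6579.0000
Σcross = 443.7500 → A = |Σcross|/2 = 221.8750 mm²
Σ(r_i+r_j)·cross = 18257.3750 → first moment M = |Σ|/6 = 3042.8958
R_c = M/A = 3042.8958/221.8750 = 13.7145 mm
θ = 80° = 1.396263 rad
V = θ·R_c·A = 1.396263·13.7145·221.8750 = 4248.684 mm³

Volume = 4248.684 mm³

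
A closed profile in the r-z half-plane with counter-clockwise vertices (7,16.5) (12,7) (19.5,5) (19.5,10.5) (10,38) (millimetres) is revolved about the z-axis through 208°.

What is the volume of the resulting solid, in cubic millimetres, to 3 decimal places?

Profile (r,z), 5 vertices: (7,16.5) (12,7) (19.5,5) (19.5,10.5) (10,38)
edge 0: (7,16.5)→(12,7)  cross = 7·7 − 12·16.5 = -149.0000; (r_i+r_j)·cross = 19·-149.0000 = -2831.0000
edge 1: (12,7)→(19.5,5)  cross = 12·5 − 19.5·7 = -76.5000; (r_i+r_j)·cross = 31.5·-76.5000 = -2409.7500
edge 2: (19.5,5)→(19.5,10.5)  cross = 19.5·10.5 − 19.5·5 = 107.2500; (r_i+r_j)·cross = 39·107.2500 = 4182.7500
edge 3: (19.5,10.5)→(10,38)  cross = 19.5·38 − 10·10.5 = 636.0000; (r_i+r_j)·cross = 29.5·636.0000 = 18762.0000
edge 4: (10,38)→(7,16.5)  cross = 10·16.5 − 7·38 = -101.0000; (r_i+r_j)·cross = 17·-101.0000 = -1717.0000
Σcross = 416.7500 → A = |Σcross|/2 = 208.3750 mm²
Σ(r_i+r_j)·cross = 15987.0000 → first moment M = |Σ|/6 = 2664.5000
R_c = M/A = 2664.5000/208.3750 = 12.7870 mm
θ = 208° = 3.630285 rad
V = θ·R_c·A = 3.630285·12.7870·208.3750 = 9672.894 mm³

Volume = 9672.894 mm³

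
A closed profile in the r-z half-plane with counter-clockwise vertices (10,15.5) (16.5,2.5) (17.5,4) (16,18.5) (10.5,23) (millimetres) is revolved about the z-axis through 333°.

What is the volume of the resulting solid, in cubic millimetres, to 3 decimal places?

Profile (r,z), 5 vertices: (10,15.5) (16.5,2.5) (17.5,4) (16,18.5) (10.5,23)
edge 0: (10,15.5)→(16.5,2.5)  cross = 10·2.5 − 16.5·15.5 = -230.7500; (r_i+r_j)·cross = 26.5·-230.7500 = -6114.8750
edge 1: (16.5,2.5)→(17.5,4)  cross = 16.5·4 − 17.5·2.5 = 22.2500; (r_i+r_j)·cross = 34·22.2500 = 756.5000
edge 2: (17.5,4)→(16,18.5)  cross = 17.5·18.5 − 16·4 = 259.7500; (r_i+r_j)·cross = 33.5·259.7500 = 8701.6250
edge 3: (16,18.5)→(10.5,23)  cross = 16·23 − 10.5·18.5 = 173.7500; (r_i+r_j)·cross = 26.5·173.7500 = 4604.3750
edge 4: (10.5,23)→(10,15.5)  cross = 10.5·15.5 − 10·23 = -67.2500; (r_i+r_j)·cross = 20.5·-67.2500 = -1378.6250
Σcross = 157.7500 → A = |Σcross|/2 = 78.8750 mm²
Σ(r_i+r_j)·cross = 6569.0000 → first moment M = |Σ|/6 = 1094.8333
R_c = M/A = 1094.8333/78.8750 = 13.8806 mm
θ = 333° = 5.811946 rad
V = θ·R_c·A = 5.811946·13.8806·78.8750 = 6363.113 mm³

Volume = 6363.113 mm³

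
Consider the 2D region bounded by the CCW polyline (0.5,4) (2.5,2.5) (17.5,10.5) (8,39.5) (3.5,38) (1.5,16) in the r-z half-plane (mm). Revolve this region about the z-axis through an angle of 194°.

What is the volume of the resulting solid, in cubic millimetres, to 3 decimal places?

Volume = 9596.738 mm³

Profile (r,z), 6 vertices: (0.5,4) (2.5,2.5) (17.5,10.5) (8,39.5) (3.5,38) (1.5,16)
edge 0: (0.5,4)→(2.5,2.5)  cross = 0.5·2.5 − 2.5·4 = -8.7500; (r_i+r_j)·cross = 3·-8.7500 = -26.2500
edge 1: (2.5,2.5)→(17.5,10.5)  cross = 2.5·10.5 − 17.5·2.5 = -17.5000; (r_i+r_j)·cross = 20·-17.5000 = -350.0000
edge 2: (17.5,10.5)→(8,39.5)  cross = 17.5·39.5 − 8·10.5 = 607.2500; (r_i+r_j)·cross = 25.5·607.2500 = 15484.8750
edge 3: (8,39.5)→(3.5,38)  cross = 8·38 − 3.5·39.5 = 165.7500; (r_i+r_j)·cross = 11.5·165.7500 = 1906.1250
edge 4: (3.5,38)→(1.5,16)  cross = 3.5·16 − 1.5·38 = -1.0000; (r_i+r_j)·cross = 5·-1.0000 = -5.0000
edge 5: (1.5,16)→(0.5,4)  cross = 1.5·4 − 0.5·16 = -2.0000; (r_i+r_j)·cross = 2·-2.0000 = -4.0000
Σcross = 743.7500 → A = |Σcross|/2 = 371.8750 mm²
Σ(r_i+r_j)·cross = 17005.7500 → first moment M = |Σ|/6 = 2834.2917
R_c = M/A = 2834.2917/371.8750 = 7.6216 mm
θ = 194° = 3.385939 rad
V = θ·R_c·A = 3.385939·7.6216·371.8750 = 9596.738 mm³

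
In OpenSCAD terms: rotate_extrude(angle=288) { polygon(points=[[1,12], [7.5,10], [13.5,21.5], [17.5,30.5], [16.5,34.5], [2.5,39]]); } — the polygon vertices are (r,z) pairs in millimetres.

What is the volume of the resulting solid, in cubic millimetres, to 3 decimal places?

Profile (r,z), 6 vertices: (1,12) (7.5,10) (13.5,21.5) (17.5,30.5) (16.5,34.5) (2.5,39)
edge 0: (1,12)→(7.5,10)  cross = 1·10 − 7.5·12 = -80.0000; (r_i+r_j)·cross = 8.5·-80.0000 = -680.0000
edge 1: (7.5,10)→(13.5,21.5)  cross = 7.5·21.5 − 13.5·10 = 26.2500; (r_i+r_j)·cross = 21·26.2500 = 551.2500
edge 2: (13.5,21.5)→(17.5,30.5)  cross = 13.5·30.5 − 17.5·21.5 = 35.5000; (r_i+r_j)·cross = 31·35.5000 = 1100.5000
edge 3: (17.5,30.5)→(16.5,34.5)  cross = 17.5·34.5 − 16.5·30.5 = 100.5000; (r_i+r_j)·cross = 34·100.5000 = 3417.0000
edge 4: (16.5,34.5)→(2.5,39)  cross = 16.5·39 − 2.5·34.5 = 557.2500; (r_i+r_j)·cross = 19·557.2500 = 10587.7500
edge 5: (2.5,39)→(1,12)  cross = 2.5·12 − 1·39 = -9.0000; (r_i+r_j)·cross = 3.5·-9.0000 = -31.5000
Σcross = 630.5000 → A = |Σcross|/2 = 315.2500 mm²
Σ(r_i+r_j)·cross = 14945.0000 → first moment M = |Σ|/6 = 2490.8333
R_c = M/A = 2490.8333/315.2500 = 7.9011 mm
θ = 288° = 5.026548 rad
V = θ·R_c·A = 5.026548·7.9011·315.2500 = 12520.294 mm³

Volume = 12520.294 mm³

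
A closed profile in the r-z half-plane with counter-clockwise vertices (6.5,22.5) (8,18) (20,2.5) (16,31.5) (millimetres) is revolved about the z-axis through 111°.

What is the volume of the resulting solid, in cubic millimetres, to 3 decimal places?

Volume = 4617.147 mm³

Profile (r,z), 4 vertices: (6.5,22.5) (8,18) (20,2.5) (16,31.5)
edge 0: (6.5,22.5)→(8,18)  cross = 6.5·18 − 8·22.5 = -63.0000; (r_i+r_j)·cross = 14.5·-63.0000 = -913.5000
edge 1: (8,18)→(20,2.5)  cross = 8·2.5 − 20·18 = -340.0000; (r_i+r_j)·cross = 28·-340.0000 = -9520.0000
edge 2: (20,2.5)→(16,31.5)  cross = 20·31.5 − 16·2.5 = 590.0000; (r_i+r_j)·cross = 36·590.0000 = 21240.0000
edge 3: (16,31.5)→(6.5,22.5)  cross = 16·22.5 − 6.5·31.5 = 155.2500; (r_i+r_j)·cross = 22.5·155.2500 = 3493.1250
Σcross = 342.2500 → A = |Σcross|/2 = 171.1250 mm²
Σ(r_i+r_j)·cross = 14299.6250 → first moment M = |Σ|/6 = 2383.2708
R_c = M/A = 2383.2708/171.1250 = 13.9271 mm
θ = 111° = 1.937315 rad
V = θ·R_c·A = 1.937315·13.9271·171.1250 = 4617.147 mm³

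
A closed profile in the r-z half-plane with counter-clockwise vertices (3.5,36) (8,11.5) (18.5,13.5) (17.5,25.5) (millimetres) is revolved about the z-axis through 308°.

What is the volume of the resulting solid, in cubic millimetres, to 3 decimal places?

Profile (r,z), 4 vertices: (3.5,36) (8,11.5) (18.5,13.5) (17.5,25.5)
edge 0: (3.5,36)→(8,11.5)  cross = 3.5·11.5 − 8·36 = -247.7500; (r_i+r_j)·cross = 11.5·-247.7500 = -2849.1250
edge 1: (8,11.5)→(18.5,13.5)  cross = 8·13.5 − 18.5·11.5 = -104.7500; (r_i+r_j)·cross = 26.5·-104.7500 = -2775.8750
edge 2: (18.5,13.5)→(17.5,25.5)  cross = 18.5·25.5 − 17.5·13.5 = 235.5000; (r_i+r_j)·cross = 36·235.5000 = 8478.0000
edge 3: (17.5,25.5)→(3.5,36)  cross = 17.5·36 − 3.5·25.5 = 540.7500; (r_i+r_j)·cross = 21·540.7500 = 11355.7500
Σcross = 423.7500 → A = |Σcross|/2 = 211.8750 mm²
Σ(r_i+r_j)·cross = 14208.7500 → first moment M = |Σ|/6 = 2368.1250
R_c = M/A = 2368.1250/211.8750 = 11.1770 mm
θ = 308° = 5.375614 rad
V = θ·R_c·A = 5.375614·11.1770·211.8750 = 12730.126 mm³

Volume = 12730.126 mm³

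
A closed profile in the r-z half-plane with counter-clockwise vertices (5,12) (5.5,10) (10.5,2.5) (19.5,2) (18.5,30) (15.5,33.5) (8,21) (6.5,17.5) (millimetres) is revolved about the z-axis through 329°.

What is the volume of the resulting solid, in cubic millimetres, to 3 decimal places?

Volume = 23846.840 mm³

Profile (r,z), 8 vertices: (5,12) (5.5,10) (10.5,2.5) (19.5,2) (18.5,30) (15.5,33.5) (8,21) (6.5,17.5)
edge 0: (5,12)→(5.5,10)  cross = 5·10 − 5.5·12 = -16.0000; (r_i+r_j)·cross = 10.5·-16.0000 = -168.0000
edge 1: (5.5,10)→(10.5,2.5)  cross = 5.5·2.5 − 10.5·10 = -91.2500; (r_i+r_j)·cross = 16·-91.2500 = -1460.0000
edge 2: (10.5,2.5)→(19.5,2)  cross = 10.5·2 − 19.5·2.5 = -27.7500; (r_i+r_j)·cross = 30·-27.7500 = -832.5000
edge 3: (19.5,2)→(18.5,30)  cross = 19.5·30 − 18.5·2 = 548.0000; (r_i+r_j)·cross = 38·548.0000 = 20824.0000
edge 4: (18.5,30)→(15.5,33.5)  cross = 18.5·33.5 − 15.5·30 = 154.7500; (r_i+r_j)·cross = 34·154.7500 = 5261.5000
edge 5: (15.5,33.5)→(8,21)  cross = 15.5·21 − 8·33.5 = 57.5000; (r_i+r_j)·cross = 23.5·57.5000 = 1351.2500
edge 6: (8,21)→(6.5,17.5)  cross = 8·17.5 − 6.5·21 = 3.5000; (r_i+r_j)·cross = 14.5·3.5000 = 50.7500
edge 7: (6.5,17.5)→(5,12)  cross = 6.5·12 − 5·17.5 = -9.5000; (r_i+r_j)·cross = 11.5·-9.5000 = -109.2500
Σcross = 619.2500 → A = |Σcross|/2 = 309.6250 mm²
Σ(r_i+r_j)·cross = 24917.7500 → first moment M = |Σ|/6 = 4152.9583
R_c = M/A = 4152.9583/309.6250 = 13.4129 mm
θ = 329° = 5.742133 rad
V = θ·R_c·A = 5.742133·13.4129·309.6250 = 23846.840 mm³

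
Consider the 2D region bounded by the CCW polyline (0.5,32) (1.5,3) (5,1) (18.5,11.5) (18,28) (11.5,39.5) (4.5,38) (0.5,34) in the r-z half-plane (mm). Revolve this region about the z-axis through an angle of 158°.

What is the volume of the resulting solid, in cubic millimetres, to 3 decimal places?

Profile (r,z), 8 vertices: (0.5,32) (1.5,3) (5,1) (18.5,11.5) (18,28) (11.5,39.5) (4.5,38) (0.5,34)
edge 0: (0.5,32)→(1.5,3)  cross = 0.5·3 − 1.5·32 = -46.5000; (r_i+r_j)·cross = 2·-46.5000 = -93.0000
edge 1: (1.5,3)→(5,1)  cross = 1.5·1 − 5·3 = -13.5000; (r_i+r_j)·cross = 6.5·-13.5000 = -87.7500
edge 2: (5,1)→(18.5,11.5)  cross = 5·11.5 − 18.5·1 = 39.0000; (r_i+r_j)·cross = 23.5·39.0000 = 916.5000
edge 3: (18.5,11.5)→(18,28)  cross = 18.5·28 − 18·11.5 = 311.0000; (r_i+r_j)·cross = 36.5·311.0000 = 11351.5000
edge 4: (18,28)→(11.5,39.5)  cross = 18·39.5 − 11.5·28 = 389.0000; (r_i+r_j)·cross = 29.5·389.0000 = 11475.5000
edge 5: (11.5,39.5)→(4.5,38)  cross = 11.5·38 − 4.5·39.5 = 259.2500; (r_i+r_j)·cross = 16·259.2500 = 4148.0000
edge 6: (4.5,38)→(0.5,34)  cross = 4.5·34 − 0.5·38 = 134.0000; (r_i+r_j)·cross = 5·134.0000 = 670.0000
edge 7: (0.5,34)→(0.5,32)  cross = 0.5·32 − 0.5·34 = -1.0000; (r_i+r_j)·cross = 1·-1.0000 = -1.0000
Σcross = 1071.2500 → A = |Σcross|/2 = 535.6250 mm²
Σ(r_i+r_j)·cross = 28379.7500 → first moment M = |Σ|/6 = 4729.9583
R_c = M/A = 4729.9583/535.6250 = 8.8307 mm
θ = 158° = 2.757620 rad
V = θ·R_c·A = 2.757620·8.8307·535.6250 = 13043.429 mm³

Volume = 13043.429 mm³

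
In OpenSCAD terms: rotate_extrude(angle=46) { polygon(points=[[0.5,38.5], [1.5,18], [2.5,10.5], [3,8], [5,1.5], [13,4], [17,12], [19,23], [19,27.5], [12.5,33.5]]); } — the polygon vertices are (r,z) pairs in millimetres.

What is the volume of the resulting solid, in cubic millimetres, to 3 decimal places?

Volume = 3541.160 mm³

Profile (r,z), 10 vertices: (0.5,38.5) (1.5,18) (2.5,10.5) (3,8) (5,1.5) (13,4) (17,12) (19,23) (19,27.5) (12.5,33.5)
edge 0: (0.5,38.5)→(1.5,18)  cross = 0.5·18 − 1.5·38.5 = -48.7500; (r_i+r_j)·cross = 2·-48.7500 = -97.5000
edge 1: (1.5,18)→(2.5,10.5)  cross = 1.5·10.5 − 2.5·18 = -29.2500; (r_i+r_j)·cross = 4·-29.2500 = -117.0000
edge 2: (2.5,10.5)→(3,8)  cross = 2.5·8 − 3·10.5 = -11.5000; (r_i+r_j)·cross = 5.5·-11.5000 = -63.2500
edge 3: (3,8)→(5,1.5)  cross = 3·1.5 − 5·8 = -35.5000; (r_i+r_j)·cross = 8·-35.5000 = -284.0000
edge 4: (5,1.5)→(13,4)  cross = 5·4 − 13·1.5 = 0.5000; (r_i+r_j)·cross = 18·0.5000 = 9.0000
edge 5: (13,4)→(17,12)  cross = 13·12 − 17·4 = 88.0000; (r_i+r_j)·cross = 30·88.0000 = 2640.0000
edge 6: (17,12)→(19,23)  cross = 17·23 − 19·12 = 163.0000; (r_i+r_j)·cross = 36·163.0000 = 5868.0000
edge 7: (19,23)→(19,27.5)  cross = 19·27.5 − 19·23 = 85.5000; (r_i+r_j)·cross = 38·85.5000 = 3249.0000
edge 8: (19,27.5)→(12.5,33.5)  cross = 19·33.5 − 12.5·27.5 = 292.7500; (r_i+r_j)·cross = 31.5·292.7500 = 9221.6250
edge 9: (12.5,33.5)→(0.5,38.5)  cross = 12.5·38.5 − 0.5·33.5 = 464.5000; (r_i+r_j)·cross = 13·464.5000 = 6038.5000
Σcross = 969.2500 → A = |Σcross|/2 = 484.6250 mm²
Σ(r_i+r_j)·cross = 26464.3750 → first moment M = |Σ|/6 = 4410.7292
R_c = M/A = 4410.7292/484.6250 = 9.1013 mm
θ = 46° = 0.802851 rad
V = θ·R_c·A = 0.802851·9.1013·484.6250 = 3541.160 mm³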